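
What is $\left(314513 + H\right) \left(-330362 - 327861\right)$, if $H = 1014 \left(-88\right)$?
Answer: $-148285135663$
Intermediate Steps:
$H = -89232$
$\left(314513 + H\right) \left(-330362 - 327861\right) = \left(314513 - 89232\right) \left(-330362 - 327861\right) = 225281 \left(-658223\right) = -148285135663$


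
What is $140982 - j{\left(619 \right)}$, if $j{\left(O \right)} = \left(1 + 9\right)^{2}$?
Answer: $140882$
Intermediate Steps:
$j{\left(O \right)} = 100$ ($j{\left(O \right)} = 10^{2} = 100$)
$140982 - j{\left(619 \right)} = 140982 - 100 = 140882$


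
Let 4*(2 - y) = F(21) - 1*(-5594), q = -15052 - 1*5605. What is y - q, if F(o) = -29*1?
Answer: 77071/4 ≈ 19268.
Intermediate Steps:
F(o) = -29
q = -20657 (q = -15052 - 5605 = -20657)
y = -5557/4 (y = 2 - (-29 - 1*(-5594))/4 = 2 - (-29 + 5594)/4 = 2 - 1/4*5565 = 2 - 5565/4 = -5557/4 ≈ -1389.3)
y - q = -5557/4 - 1*(-20657) = -5557/4 + 20657 = 77071/4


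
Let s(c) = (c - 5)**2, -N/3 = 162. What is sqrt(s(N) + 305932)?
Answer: sqrt(547013) ≈ 739.60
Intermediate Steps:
N = -486 (N = -3*162 = -486)
s(c) = (-5 + c)**2
sqrt(s(N) + 305932) = sqrt((-5 - 486)**2 + 305932) = sqrt((-491)**2 + 305932) = sqrt(241081 + 305932) = sqrt(547013)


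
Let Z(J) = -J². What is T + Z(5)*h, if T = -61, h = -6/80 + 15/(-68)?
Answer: -7291/136 ≈ -53.610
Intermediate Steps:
h = -201/680 (h = -6*1/80 + 15*(-1/68) = -3/40 - 15/68 = -201/680 ≈ -0.29559)
T + Z(5)*h = -61 - 1*5²*(-201/680) = -61 - 1*25*(-201/680) = -61 - 25*(-201/680) = -61 + 1005/136 = -7291/136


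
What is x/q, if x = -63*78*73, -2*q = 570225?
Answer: 239148/190075 ≈ 1.2582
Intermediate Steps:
q = -570225/2 (q = -1/2*570225 = -570225/2 ≈ -2.8511e+5)
x = -358722 (x = -4914*73 = -358722)
x/q = -358722/(-570225/2) = -358722*(-2/570225) = 239148/190075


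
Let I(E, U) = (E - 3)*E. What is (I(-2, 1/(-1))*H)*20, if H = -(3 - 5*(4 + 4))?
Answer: 7400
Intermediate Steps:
I(E, U) = E*(-3 + E) (I(E, U) = (-3 + E)*E = E*(-3 + E))
H = 37 (H = -(3 - 5*8) = -(3 - 40) = -1*(-37) = 37)
(I(-2, 1/(-1))*H)*20 = (-2*(-3 - 2)*37)*20 = (-2*(-5)*37)*20 = (10*37)*20 = 370*20 = 7400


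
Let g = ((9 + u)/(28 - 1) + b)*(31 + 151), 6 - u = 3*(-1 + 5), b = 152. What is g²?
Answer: 62079708964/81 ≈ 7.6642e+8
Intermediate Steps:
u = -6 (u = 6 - 3*(-1 + 5) = 6 - 3*4 = 6 - 1*12 = 6 - 12 = -6)
g = 249158/9 (g = ((9 - 6)/(28 - 1) + 152)*(31 + 151) = (3/27 + 152)*182 = (3*(1/27) + 152)*182 = (⅑ + 152)*182 = (1369/9)*182 = 249158/9 ≈ 27684.)
g² = (249158/9)² = 62079708964/81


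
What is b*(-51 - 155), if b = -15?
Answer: 3090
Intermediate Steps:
b*(-51 - 155) = -15*(-51 - 155) = -15*(-206) = 3090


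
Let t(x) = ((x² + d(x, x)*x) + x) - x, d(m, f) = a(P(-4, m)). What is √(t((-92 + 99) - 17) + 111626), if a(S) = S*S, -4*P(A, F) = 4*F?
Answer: √110726 ≈ 332.76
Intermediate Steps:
P(A, F) = -F
a(S) = S²
d(m, f) = m² (d(m, f) = (-m)² = m²)
t(x) = x² + x³ (t(x) = ((x² + x²*x) + x) - x = ((x² + x³) + x) - x = (x + x² + x³) - x = x² + x³)
√(t((-92 + 99) - 17) + 111626) = √(((-92 + 99) - 17)²*(1 + ((-92 + 99) - 17)) + 111626) = √((7 - 17)²*(1 + (7 - 17)) + 111626) = √((-10)²*(1 - 10) + 111626) = √(100*(-9) + 111626) = √(-900 + 111626) = √110726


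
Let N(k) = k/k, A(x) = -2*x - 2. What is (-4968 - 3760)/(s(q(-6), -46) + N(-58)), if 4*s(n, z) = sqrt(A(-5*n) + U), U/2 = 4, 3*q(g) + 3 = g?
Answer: -17456/5 + 8728*I*sqrt(6)/5 ≈ -3491.2 + 4275.8*I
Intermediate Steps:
A(x) = -2 - 2*x
q(g) = -1 + g/3
N(k) = 1
U = 8 (U = 2*4 = 8)
s(n, z) = sqrt(6 + 10*n)/4 (s(n, z) = sqrt((-2 - (-10)*n) + 8)/4 = sqrt((-2 + 10*n) + 8)/4 = sqrt(6 + 10*n)/4)
(-4968 - 3760)/(s(q(-6), -46) + N(-58)) = (-4968 - 3760)/(sqrt(6 + 10*(-1 + (1/3)*(-6)))/4 + 1) = -8728/(sqrt(6 + 10*(-1 - 2))/4 + 1) = -8728/(sqrt(6 + 10*(-3))/4 + 1) = -8728/(sqrt(6 - 30)/4 + 1) = -8728/(sqrt(-24)/4 + 1) = -8728/((2*I*sqrt(6))/4 + 1) = -8728/(I*sqrt(6)/2 + 1) = -8728/(1 + I*sqrt(6)/2)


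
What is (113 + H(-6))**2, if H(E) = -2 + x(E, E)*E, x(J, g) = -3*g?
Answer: 9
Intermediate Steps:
H(E) = -2 - 3*E**2 (H(E) = -2 + (-3*E)*E = -2 - 3*E**2)
(113 + H(-6))**2 = (113 + (-2 - 3*(-6)**2))**2 = (113 + (-2 - 3*36))**2 = (113 + (-2 - 108))**2 = (113 - 110)**2 = 3**2 = 9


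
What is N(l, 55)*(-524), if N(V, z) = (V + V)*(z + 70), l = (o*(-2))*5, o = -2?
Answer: -2620000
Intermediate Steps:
l = 20 (l = -2*(-2)*5 = 4*5 = 20)
N(V, z) = 2*V*(70 + z) (N(V, z) = (2*V)*(70 + z) = 2*V*(70 + z))
N(l, 55)*(-524) = (2*20*(70 + 55))*(-524) = (2*20*125)*(-524) = 5000*(-524) = -2620000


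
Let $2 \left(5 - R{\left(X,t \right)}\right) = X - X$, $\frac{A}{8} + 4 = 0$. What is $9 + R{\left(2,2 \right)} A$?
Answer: $-151$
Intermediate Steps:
$A = -32$ ($A = -32 + 8 \cdot 0 = -32 + 0 = -32$)
$R{\left(X,t \right)} = 5$ ($R{\left(X,t \right)} = 5 - \frac{X - X}{2} = 5 - 0 = 5 + 0 = 5$)
$9 + R{\left(2,2 \right)} A = 9 + 5 \left(-32\right) = 9 - 160 = -151$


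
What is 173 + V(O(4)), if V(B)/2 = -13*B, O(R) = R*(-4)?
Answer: 589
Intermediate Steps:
O(R) = -4*R
V(B) = -26*B (V(B) = 2*(-13*B) = -26*B)
173 + V(O(4)) = 173 - (-104)*4 = 173 - 26*(-16) = 173 + 416 = 589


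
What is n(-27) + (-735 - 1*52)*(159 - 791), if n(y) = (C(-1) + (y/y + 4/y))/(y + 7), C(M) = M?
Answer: 67146841/135 ≈ 4.9738e+5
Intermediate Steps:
n(y) = 4/(y*(7 + y)) (n(y) = (-1 + (y/y + 4/y))/(y + 7) = (-1 + (1 + 4/y))/(7 + y) = (4/y)/(7 + y) = 4/(y*(7 + y)))
n(-27) + (-735 - 1*52)*(159 - 791) = 4/(-27*(7 - 27)) + (-735 - 1*52)*(159 - 791) = 4*(-1/27)/(-20) + (-735 - 52)*(-632) = 4*(-1/27)*(-1/20) - 787*(-632) = 1/135 + 497384 = 67146841/135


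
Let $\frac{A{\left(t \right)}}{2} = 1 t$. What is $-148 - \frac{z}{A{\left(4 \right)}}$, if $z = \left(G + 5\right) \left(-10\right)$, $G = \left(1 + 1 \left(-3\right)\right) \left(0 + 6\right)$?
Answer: $- \frac{627}{4} \approx -156.75$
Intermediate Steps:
$A{\left(t \right)} = 2 t$ ($A{\left(t \right)} = 2 \cdot 1 t = 2 t$)
$G = -12$ ($G = \left(1 - 3\right) 6 = \left(-2\right) 6 = -12$)
$z = 70$ ($z = \left(-12 + 5\right) \left(-10\right) = \left(-7\right) \left(-10\right) = 70$)
$-148 - \frac{z}{A{\left(4 \right)}} = -148 - \frac{70}{2 \cdot 4} = -148 - \frac{70}{8} = -148 - 70 \cdot \frac{1}{8} = -148 - \frac{35}{4} = - \frac{627}{4}$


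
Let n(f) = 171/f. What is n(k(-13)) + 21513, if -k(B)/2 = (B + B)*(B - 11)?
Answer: 8949351/416 ≈ 21513.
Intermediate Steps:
k(B) = -4*B*(-11 + B) (k(B) = -2*(B + B)*(B - 11) = -2*2*B*(-11 + B) = -4*B*(-11 + B))
n(k(-13)) + 21513 = 171/((4*(-13)*(11 - 1*(-13)))) + 21513 = 171/((4*(-13)*(11 + 13))) + 21513 = 171/((4*(-13)*24)) + 21513 = 171/(-1248) + 21513 = 171*(-1/1248) + 21513 = -57/416 + 21513 = 8949351/416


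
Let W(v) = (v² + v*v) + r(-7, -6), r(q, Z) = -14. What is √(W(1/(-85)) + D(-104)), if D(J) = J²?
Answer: 2*√19511113/85 ≈ 103.93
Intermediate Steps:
W(v) = -14 + 2*v² (W(v) = (v² + v*v) - 14 = (v² + v²) - 14 = 2*v² - 14 = -14 + 2*v²)
√(W(1/(-85)) + D(-104)) = √((-14 + 2*(1/(-85))²) + (-104)²) = √((-14 + 2*(-1/85)²) + 10816) = √((-14 + 2*(1/7225)) + 10816) = √((-14 + 2/7225) + 10816) = √(-101148/7225 + 10816) = √(78044452/7225) = 2*√19511113/85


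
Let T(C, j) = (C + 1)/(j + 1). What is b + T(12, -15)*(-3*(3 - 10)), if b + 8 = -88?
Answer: -231/2 ≈ -115.50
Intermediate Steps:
b = -96 (b = -8 - 88 = -96)
T(C, j) = (1 + C)/(1 + j)
b + T(12, -15)*(-3*(3 - 10)) = -96 + ((1 + 12)/(1 - 15))*(-3*(3 - 10)) = -96 + (13/(-14))*(-3*(-7)) = -96 - 1/14*13*21 = -96 - 13/14*21 = -96 - 39/2 = -231/2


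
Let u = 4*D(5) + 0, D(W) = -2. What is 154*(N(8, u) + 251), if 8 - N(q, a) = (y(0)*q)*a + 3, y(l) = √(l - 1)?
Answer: 39424 + 9856*I ≈ 39424.0 + 9856.0*I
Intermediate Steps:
y(l) = √(-1 + l)
u = -8 (u = 4*(-2) + 0 = -8 + 0 = -8)
N(q, a) = 5 - I*a*q (N(q, a) = 8 - ((√(-1 + 0)*q)*a + 3) = 8 - ((√(-1)*q)*a + 3) = 8 - ((I*q)*a + 3) = 8 - (I*a*q + 3) = 8 - (3 + I*a*q) = 8 + (-3 - I*a*q) = 5 - I*a*q)
154*(N(8, u) + 251) = 154*((5 - 1*I*(-8)*8) + 251) = 154*((5 + 64*I) + 251) = 154*(256 + 64*I) = 39424 + 9856*I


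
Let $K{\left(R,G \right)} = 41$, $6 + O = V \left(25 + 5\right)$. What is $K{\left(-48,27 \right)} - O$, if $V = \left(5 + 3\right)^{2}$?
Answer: $-1873$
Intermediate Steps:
$V = 64$ ($V = 8^{2} = 64$)
$O = 1914$ ($O = -6 + 64 \left(25 + 5\right) = -6 + 64 \cdot 30 = -6 + 1920 = 1914$)
$K{\left(-48,27 \right)} - O = 41 - 1914 = -1873$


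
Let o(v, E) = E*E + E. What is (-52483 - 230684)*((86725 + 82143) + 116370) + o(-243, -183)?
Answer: -80769955440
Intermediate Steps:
o(v, E) = E + E² (o(v, E) = E² + E = E + E²)
(-52483 - 230684)*((86725 + 82143) + 116370) + o(-243, -183) = (-52483 - 230684)*((86725 + 82143) + 116370) - 183*(1 - 183) = -283167*(168868 + 116370) - 183*(-182) = -283167*285238 + 33306 = -80769988746 + 33306 = -80769955440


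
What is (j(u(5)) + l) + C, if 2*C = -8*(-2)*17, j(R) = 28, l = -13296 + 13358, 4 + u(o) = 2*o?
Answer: 226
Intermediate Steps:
u(o) = -4 + 2*o
l = 62
C = 136 (C = (-8*(-2)*17)/2 = (16*17)/2 = (½)*272 = 136)
(j(u(5)) + l) + C = (28 + 62) + 136 = 90 + 136 = 226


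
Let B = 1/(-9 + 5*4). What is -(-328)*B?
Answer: 328/11 ≈ 29.818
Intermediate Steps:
B = 1/11 (B = 1/(-9 + 20) = 1/11 ≈ 0.090909)
-(-328)*B = -(-328)/11 = -1*(-328/11) = 328/11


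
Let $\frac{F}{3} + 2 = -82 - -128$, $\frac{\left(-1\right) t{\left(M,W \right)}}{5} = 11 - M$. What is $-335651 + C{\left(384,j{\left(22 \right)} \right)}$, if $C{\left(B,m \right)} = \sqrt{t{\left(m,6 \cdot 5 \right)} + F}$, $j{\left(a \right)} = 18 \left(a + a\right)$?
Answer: $-335651 + \sqrt{4037} \approx -3.3559 \cdot 10^{5}$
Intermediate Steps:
$t{\left(M,W \right)} = -55 + 5 M$ ($t{\left(M,W \right)} = - 5 \left(11 - M\right) = -55 + 5 M$)
$j{\left(a \right)} = 36 a$ ($j{\left(a \right)} = 18 \cdot 2 a = 36 a$)
$F = 132$ ($F = -6 + 3 \left(-82 - -128\right) = -6 + 3 \left(-82 + 128\right) = -6 + 3 \cdot 46 = -6 + 138 = 132$)
$C{\left(B,m \right)} = \sqrt{77 + 5 m}$ ($C{\left(B,m \right)} = \sqrt{\left(-55 + 5 m\right) + 132} = \sqrt{77 + 5 m}$)
$-335651 + C{\left(384,j{\left(22 \right)} \right)} = -335651 + \sqrt{77 + 5 \cdot 36 \cdot 22} = -335651 + \sqrt{77 + 5 \cdot 792} = -335651 + \sqrt{77 + 3960} = -335651 + \sqrt{4037}$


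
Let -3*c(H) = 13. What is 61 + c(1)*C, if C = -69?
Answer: 360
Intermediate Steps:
c(H) = -13/3 (c(H) = -⅓*13 = -13/3)
61 + c(1)*C = 61 - 13/3*(-69) = 61 + 299 = 360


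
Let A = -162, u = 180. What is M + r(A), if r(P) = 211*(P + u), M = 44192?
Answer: 47990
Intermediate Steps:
r(P) = 37980 + 211*P (r(P) = 211*(P + 180) = 211*(180 + P) = 37980 + 211*P)
M + r(A) = 44192 + (37980 + 211*(-162)) = 44192 + (37980 - 34182) = 44192 + 3798 = 47990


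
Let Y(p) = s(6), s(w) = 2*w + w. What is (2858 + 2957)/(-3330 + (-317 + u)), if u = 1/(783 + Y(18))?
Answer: -4657815/2921246 ≈ -1.5945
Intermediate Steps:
s(w) = 3*w
Y(p) = 18 (Y(p) = 3*6 = 18)
u = 1/801 (u = 1/(783 + 18) = 1/801 ≈ 0.0012484)
(2858 + 2957)/(-3330 + (-317 + u)) = (2858 + 2957)/(-3330 + (-317 + 1/801)) = 5815/(-3330 - 253916/801) = 5815/(-2921246/801) = 5815*(-801/2921246) = -4657815/2921246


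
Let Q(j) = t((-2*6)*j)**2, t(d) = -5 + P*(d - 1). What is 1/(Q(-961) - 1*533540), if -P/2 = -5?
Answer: 1/13294709485 ≈ 7.5218e-11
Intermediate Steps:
P = 10 (P = -2*(-5) = 10)
t(d) = -15 + 10*d (t(d) = -5 + 10*(d - 1) = -5 + 10*(-1 + d) = -5 + (-10 + 10*d) = -15 + 10*d)
Q(j) = (-15 - 120*j)**2 (Q(j) = (-15 + 10*((-2*6)*j))**2 = (-15 + 10*(-12*j))**2 = (-15 - 120*j)**2)
1/(Q(-961) - 1*533540) = 1/(225*(1 + 8*(-961))**2 - 1*533540) = 1/(225*(1 - 7688)**2 - 533540) = 1/(225*(-7687)**2 - 533540) = 1/(225*59089969 - 533540) = 1/(13295243025 - 533540) = 1/13294709485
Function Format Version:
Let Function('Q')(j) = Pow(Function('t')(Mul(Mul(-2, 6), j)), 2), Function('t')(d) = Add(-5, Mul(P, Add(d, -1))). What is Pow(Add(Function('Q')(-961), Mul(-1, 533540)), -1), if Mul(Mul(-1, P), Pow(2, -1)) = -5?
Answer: Rational(1, 13294709485) ≈ 7.5218e-11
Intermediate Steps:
P = 10 (P = Mul(-2, -5) = 10)
Function('t')(d) = Add(-15, Mul(10, d)) (Function('t')(d) = Add(-5, Mul(10, Add(d, -1))) = Add(-5, Mul(10, Add(-1, d))) = Add(-5, Add(-10, Mul(10, d))) = Add(-15, Mul(10, d)))
Function('Q')(j) = Pow(Add(-15, Mul(-120, j)), 2) (Function('Q')(j) = Pow(Add(-15, Mul(10, Mul(Mul(-2, 6), j))), 2) = Pow(Add(-15, Mul(10, Mul(-12, j))), 2) = Pow(Add(-15, Mul(-120, j)), 2))
Pow(Add(Function('Q')(-961), Mul(-1, 533540)), -1) = Pow(Add(Mul(225, Pow(Add(1, Mul(8, -961)), 2)), Mul(-1, 533540)), -1) = Pow(Add(Mul(225, Pow(Add(1, -7688), 2)), -533540), -1) = Pow(Add(Mul(225, Pow(-7687, 2)), -533540), -1) = Pow(Add(Mul(225, 59089969), -533540), -1) = Pow(Add(13295243025, -533540), -1) = Pow(13294709485, -1) = Rational(1, 13294709485)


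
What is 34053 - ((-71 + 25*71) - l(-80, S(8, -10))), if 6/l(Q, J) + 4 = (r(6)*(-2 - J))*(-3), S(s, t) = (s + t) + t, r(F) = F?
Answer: 2976105/92 ≈ 32349.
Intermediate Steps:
S(s, t) = s + 2*t
l(Q, J) = 6/(32 + 18*J) (l(Q, J) = 6/(-4 + (6*(-2 - J))*(-3)) = 6/(-4 + (-12 - 6*J)*(-3)) = 6/(-4 + (36 + 18*J)) = 6/(32 + 18*J))
34053 - ((-71 + 25*71) - l(-80, S(8, -10))) = 34053 - ((-71 + 25*71) - 3/(16 + 9*(8 + 2*(-10)))) = 34053 - ((-71 + 1775) - 3/(16 + 9*(8 - 20))) = 34053 - (1704 - 3/(16 + 9*(-12))) = 34053 - (1704 - 3/(16 - 108)) = 34053 - (1704 - 3/(-92)) = 34053 - (1704 - 3*(-1)/92) = 34053 - (1704 - 1*(-3/92)) = 34053 - (1704 + 3/92) = 34053 - 1*156771/92 = 34053 - 156771/92 = 2976105/92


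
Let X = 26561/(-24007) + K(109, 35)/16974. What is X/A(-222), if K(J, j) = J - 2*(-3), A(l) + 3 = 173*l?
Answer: 19481983/680498628894 ≈ 2.8629e-5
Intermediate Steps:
A(l) = -3 + 173*l
K(J, j) = 6 + J (K(J, j) = J + 6 = 6 + J)
X = -19481983/17717166 (X = 26561/(-24007) + (6 + 109)/16974 = 26561*(-1/24007) + 115*(1/16974) = -26561/24007 + 5/738 = -19481983/17717166 ≈ -1.0996)
X/A(-222) = -19481983/(17717166*(-3 + 173*(-222))) = -19481983/(17717166*(-3 - 38406)) = -19481983/17717166/(-38409) = -19481983/17717166*(-1/38409) = 19481983/680498628894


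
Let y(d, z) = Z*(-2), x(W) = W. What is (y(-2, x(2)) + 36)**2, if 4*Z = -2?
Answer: 1369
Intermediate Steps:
Z = -1/2 (Z = (1/4)*(-2) = -1/2 ≈ -0.50000)
y(d, z) = 1 (y(d, z) = -1/2*(-2) = 1)
(y(-2, x(2)) + 36)**2 = (1 + 36)**2 = 37**2 = 1369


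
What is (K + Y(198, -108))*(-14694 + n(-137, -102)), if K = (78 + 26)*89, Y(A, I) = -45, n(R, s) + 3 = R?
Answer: -136635974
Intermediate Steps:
n(R, s) = -3 + R
K = 9256 (K = 104*89 = 9256)
(K + Y(198, -108))*(-14694 + n(-137, -102)) = (9256 - 45)*(-14694 + (-3 - 137)) = 9211*(-14694 - 140) = 9211*(-14834) = -136635974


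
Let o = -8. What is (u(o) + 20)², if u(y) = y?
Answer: 144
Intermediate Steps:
(u(o) + 20)² = (-8 + 20)² = 12² = 144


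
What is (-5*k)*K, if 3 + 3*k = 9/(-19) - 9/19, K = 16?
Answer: 2000/19 ≈ 105.26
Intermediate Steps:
k = -25/19 (k = -1 + (9/(-19) - 9/19)/3 = -1 + (9*(-1/19) - 9*1/19)/3 = -1 + (-9/19 - 9/19)/3 = -1 + (⅓)*(-18/19) = -1 - 6/19 = -25/19 ≈ -1.3158)
(-5*k)*K = -5*(-25/19)*16 = (125/19)*16 = 2000/19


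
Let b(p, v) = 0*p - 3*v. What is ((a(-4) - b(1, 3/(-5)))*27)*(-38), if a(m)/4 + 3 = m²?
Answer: -257526/5 ≈ -51505.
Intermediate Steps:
b(p, v) = -3*v (b(p, v) = 0 - 3*v = -3*v)
a(m) = -12 + 4*m²
((a(-4) - b(1, 3/(-5)))*27)*(-38) = (((-12 + 4*(-4)²) - (-3)*3/(-5))*27)*(-38) = (((-12 + 4*16) - (-3)*3*(-⅕))*27)*(-38) = (((-12 + 64) - (-3)*(-3)/5)*27)*(-38) = ((52 - 1*9/5)*27)*(-38) = ((52 - 9/5)*27)*(-38) = ((251/5)*27)*(-38) = (6777/5)*(-38) = -257526/5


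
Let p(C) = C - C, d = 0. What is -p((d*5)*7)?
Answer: 0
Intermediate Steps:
p(C) = 0
-p((d*5)*7) = -1*0 = 0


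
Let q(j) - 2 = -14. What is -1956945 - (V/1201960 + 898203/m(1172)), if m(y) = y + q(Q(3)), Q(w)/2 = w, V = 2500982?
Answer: -13647996276845/6971368 ≈ -1.9577e+6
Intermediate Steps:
Q(w) = 2*w
q(j) = -12 (q(j) = 2 - 14 = -12)
m(y) = -12 + y (m(y) = y - 12 = -12 + y)
-1956945 - (V/1201960 + 898203/m(1172)) = -1956945 - (2500982/1201960 + 898203/(-12 + 1172)) = -1956945 - (2500982*(1/1201960) + 898203/1160) = -1956945 - (1250491/600980 + 898203*(1/1160)) = -1956945 - (1250491/600980 + 898203/1160) = -1956945 - 1*5412526085/6971368 = -1956945 - 5412526085/6971368 = -13647996276845/6971368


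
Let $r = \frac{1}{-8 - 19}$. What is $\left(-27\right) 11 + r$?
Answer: $- \frac{8020}{27} \approx -297.04$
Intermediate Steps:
$r = - \frac{1}{27}$ ($r = \frac{1}{-27} = - \frac{1}{27} \approx -0.037037$)
$\left(-27\right) 11 + r = \left(-27\right) 11 - \frac{1}{27} = -297 - \frac{1}{27} = - \frac{8020}{27}$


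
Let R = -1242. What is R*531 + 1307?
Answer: -658195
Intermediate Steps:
R*531 + 1307 = -1242*531 + 1307 = -659502 + 1307 = -658195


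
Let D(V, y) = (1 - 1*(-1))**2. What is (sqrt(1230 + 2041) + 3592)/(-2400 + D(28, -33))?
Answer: -898/599 - sqrt(3271)/2396 ≈ -1.5230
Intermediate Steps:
D(V, y) = 4 (D(V, y) = (1 + 1)**2 = 2**2 = 4)
(sqrt(1230 + 2041) + 3592)/(-2400 + D(28, -33)) = (sqrt(1230 + 2041) + 3592)/(-2400 + 4) = (sqrt(3271) + 3592)/(-2396) = (3592 + sqrt(3271))*(-1/2396) = -898/599 - sqrt(3271)/2396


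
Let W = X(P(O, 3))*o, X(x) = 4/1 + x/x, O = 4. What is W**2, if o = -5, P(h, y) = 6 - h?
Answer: 625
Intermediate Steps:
X(x) = 5 (X(x) = 4*1 + 1 = 4 + 1 = 5)
W = -25 (W = 5*(-5) = -25)
W**2 = (-25)**2 = 625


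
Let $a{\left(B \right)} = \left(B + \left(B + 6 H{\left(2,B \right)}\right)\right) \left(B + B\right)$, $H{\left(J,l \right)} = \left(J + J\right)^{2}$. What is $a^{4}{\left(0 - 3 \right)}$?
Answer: $85030560000$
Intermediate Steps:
$H{\left(J,l \right)} = 4 J^{2}$ ($H{\left(J,l \right)} = \left(2 J\right)^{2} = 4 J^{2}$)
$a{\left(B \right)} = 2 B \left(96 + 2 B\right)$ ($a{\left(B \right)} = \left(B + \left(B + 6 \cdot 4 \cdot 2^{2}\right)\right) \left(B + B\right) = \left(B + \left(B + 6 \cdot 4 \cdot 4\right)\right) 2 B = \left(B + \left(B + 6 \cdot 16\right)\right) 2 B = \left(B + \left(B + 96\right)\right) 2 B = \left(B + \left(96 + B\right)\right) 2 B = \left(96 + 2 B\right) 2 B = 2 B \left(96 + 2 B\right)$)
$a^{4}{\left(0 - 3 \right)} = \left(4 \left(0 - 3\right) \left(48 + \left(0 - 3\right)\right)\right)^{4} = \left(4 \left(-3\right) \left(48 - 3\right)\right)^{4} = \left(4 \left(-3\right) 45\right)^{4} = \left(-540\right)^{4} = 85030560000$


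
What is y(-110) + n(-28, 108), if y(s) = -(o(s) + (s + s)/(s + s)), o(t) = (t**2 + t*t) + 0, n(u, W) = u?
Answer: -24229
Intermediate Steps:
o(t) = 2*t**2 (o(t) = (t**2 + t**2) + 0 = 2*t**2 + 0 = 2*t**2)
y(s) = -1 - 2*s**2 (y(s) = -(2*s**2 + (s + s)/(s + s)) = -(2*s**2 + (2*s)/((2*s))) = -(2*s**2 + (2*s)*(1/(2*s))) = -(2*s**2 + 1) = -(1 + 2*s**2) = -1 - 2*s**2)
y(-110) + n(-28, 108) = (-1 - 2*(-110)**2) - 28 = (-1 - 2*12100) - 28 = (-1 - 24200) - 28 = -24201 - 28 = -24229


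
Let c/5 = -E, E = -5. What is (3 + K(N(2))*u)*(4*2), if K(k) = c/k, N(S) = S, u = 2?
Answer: 224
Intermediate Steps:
c = 25 (c = 5*(-1*(-5)) = 5*5 = 25)
K(k) = 25/k
(3 + K(N(2))*u)*(4*2) = (3 + (25/2)*2)*(4*2) = (3 + (25*(1/2))*2)*8 = (3 + (25/2)*2)*8 = (3 + 25)*8 = 28*8 = 224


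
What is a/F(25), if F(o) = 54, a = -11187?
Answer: -1243/6 ≈ -207.17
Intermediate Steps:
a/F(25) = -11187/54 = -11187*1/54 = -1243/6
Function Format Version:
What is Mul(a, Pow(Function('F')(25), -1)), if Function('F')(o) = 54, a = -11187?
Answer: Rational(-1243, 6) ≈ -207.17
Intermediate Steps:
Mul(a, Pow(Function('F')(25), -1)) = Mul(-11187, Pow(54, -1)) = Mul(-11187, Rational(1, 54)) = Rational(-1243, 6)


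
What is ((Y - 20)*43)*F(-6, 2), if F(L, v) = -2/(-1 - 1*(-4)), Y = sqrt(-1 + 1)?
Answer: 1720/3 ≈ 573.33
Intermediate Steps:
Y = 0 (Y = sqrt(0) = 0)
F(L, v) = -2/3 (F(L, v) = -2/(-1 + 4) = -2/3)
((Y - 20)*43)*F(-6, 2) = ((0 - 20)*43)*(-2/3) = -20*43*(-2/3) = -860*(-2/3) = 1720/3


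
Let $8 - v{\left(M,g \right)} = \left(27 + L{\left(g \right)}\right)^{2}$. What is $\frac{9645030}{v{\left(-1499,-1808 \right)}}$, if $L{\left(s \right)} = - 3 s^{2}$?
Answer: $- \frac{9645030}{96168717099217} \approx -1.0029 \cdot 10^{-7}$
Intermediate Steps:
$v{\left(M,g \right)} = 8 - \left(27 - 3 g^{2}\right)^{2}$
$\frac{9645030}{v{\left(-1499,-1808 \right)}} = \frac{9645030}{8 - 9 \left(-9 + \left(-1808\right)^{2}\right)^{2}} = \frac{9645030}{8 - 9 \left(-9 + 3268864\right)^{2}} = \frac{9645030}{8 - 9 \cdot 3268855^{2}} = \frac{9645030}{8 - 96168717099225} = \frac{9645030}{-96168717099217} = 9645030 \left(- \frac{1}{96168717099217}\right) = - \frac{9645030}{96168717099217}$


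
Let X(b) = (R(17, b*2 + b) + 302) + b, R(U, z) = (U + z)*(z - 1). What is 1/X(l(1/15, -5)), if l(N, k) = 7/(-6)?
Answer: 12/2881 ≈ 0.0041652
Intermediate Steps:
R(U, z) = (-1 + z)*(U + z) (R(U, z) = (U + z)*(-1 + z) = (-1 + z)*(U + z))
l(N, k) = -7/6 (l(N, k) = 7*(-1/6) = -7/6)
X(b) = 285 + 9*b**2 + 49*b (X(b) = (((b*2 + b)**2 - 1*17 - (b*2 + b) + 17*(b*2 + b)) + 302) + b = (((2*b + b)**2 - 17 - (2*b + b) + 17*(2*b + b)) + 302) + b = (((3*b)**2 - 17 - 3*b + 17*(3*b)) + 302) + b = ((9*b**2 - 17 - 3*b + 51*b) + 302) + b = ((-17 + 9*b**2 + 48*b) + 302) + b = (285 + 9*b**2 + 48*b) + b = 285 + 9*b**2 + 49*b)
1/X(l(1/15, -5)) = 1/(285 + 9*(-7/6)**2 + 49*(-7/6)) = 1/(285 + 9*(49/36) - 343/6) = 1/(285 + 49/4 - 343/6) = 1/(2881/12) = 12/2881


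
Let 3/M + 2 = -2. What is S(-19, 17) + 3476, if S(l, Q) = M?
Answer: 13901/4 ≈ 3475.3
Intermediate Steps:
M = -¾ (M = 3/(-2 - 2) = 3/(-4) = 3*(-¼) = -¾ ≈ -0.75000)
S(l, Q) = -¾
S(-19, 17) + 3476 = -¾ + 3476 = 13901/4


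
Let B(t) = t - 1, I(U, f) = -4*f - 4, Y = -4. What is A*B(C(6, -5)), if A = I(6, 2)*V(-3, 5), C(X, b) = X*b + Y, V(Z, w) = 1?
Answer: 420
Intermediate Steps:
I(U, f) = -4 - 4*f
C(X, b) = -4 + X*b (C(X, b) = X*b - 4 = -4 + X*b)
B(t) = -1 + t
A = -12 (A = (-4 - 4*2)*1 = (-4 - 8)*1 = -12*1 = -12)
A*B(C(6, -5)) = -12*(-1 + (-4 + 6*(-5))) = -12*(-1 + (-4 - 30)) = -12*(-1 - 34) = -12*(-35) = 420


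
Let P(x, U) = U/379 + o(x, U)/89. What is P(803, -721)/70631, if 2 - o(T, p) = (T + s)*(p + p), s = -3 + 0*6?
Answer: 39740999/216586751 ≈ 0.18349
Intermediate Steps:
s = -3 (s = -3 + 0 = -3)
o(T, p) = 2 - 2*p*(-3 + T) (o(T, p) = 2 - (T - 3)*(p + p) = 2 - (-3 + T)*2*p = 2 - 2*p*(-3 + T))
P(x, U) = 2/89 + 2363*U/33731 - 2*U*x/89 (P(x, U) = U/379 + (2 + 6*U - 2*x*U)/89 = U*(1/379) + (2 + 6*U - 2*U*x)*(1/89) = U/379 + (2/89 + 6*U/89 - 2*U*x/89) = 2/89 + 2363*U/33731 - 2*U*x/89)
P(803, -721)/70631 = (2/89 + (2363/33731)*(-721) - 2/89*(-721)*803)/70631 = (2/89 - 1703723/33731 + 1157926/89)*(1/70631) = (437150989/33731)*(1/70631) = 39740999/216586751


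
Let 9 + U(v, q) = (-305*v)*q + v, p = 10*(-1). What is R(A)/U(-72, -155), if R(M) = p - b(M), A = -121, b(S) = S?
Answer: -37/1134627 ≈ -3.2610e-5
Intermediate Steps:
p = -10
U(v, q) = -9 + v - 305*q*v (U(v, q) = -9 + ((-305*v)*q + v) = -9 + (-305*q*v + v) = -9 + (v - 305*q*v) = -9 + v - 305*q*v)
R(M) = -10 - M
R(A)/U(-72, -155) = (-10 - 1*(-121))/(-9 - 72 - 305*(-155)*(-72)) = (-10 + 121)/(-9 - 72 - 3403800) = 111/(-3403881) = 111*(-1/3403881) = -37/1134627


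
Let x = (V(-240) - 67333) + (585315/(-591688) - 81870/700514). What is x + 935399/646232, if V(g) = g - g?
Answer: -563603686112906298177/8370435648096332 ≈ -67333.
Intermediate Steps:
V(g) = 0
x = -13954512980746963/207242863816 (x = (0 - 67333) + (585315/(-591688) - 81870/700514) = -67333 + (585315*(-1/591688) - 81870*1/700514) = -67333 + (-585315/591688 - 40935/350257) = -67333 - 229231424235/207242863816 = -13954512980746963/207242863816 ≈ -67334.)
x + 935399/646232 = -13954512980746963/207242863816 + 935399/646232 = -563603686112906298177/8370435648096332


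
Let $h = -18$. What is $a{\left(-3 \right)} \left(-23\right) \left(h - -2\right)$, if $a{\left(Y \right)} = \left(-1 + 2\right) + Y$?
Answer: $-736$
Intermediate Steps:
$a{\left(Y \right)} = 1 + Y$
$a{\left(-3 \right)} \left(-23\right) \left(h - -2\right) = \left(1 - 3\right) \left(-23\right) \left(-18 - -2\right) = \left(-2\right) \left(-23\right) \left(-18 + 2\right) = 46 \left(-16\right) = -736$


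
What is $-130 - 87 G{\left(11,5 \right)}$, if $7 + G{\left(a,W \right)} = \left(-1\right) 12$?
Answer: $1523$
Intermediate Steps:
$G{\left(a,W \right)} = -19$ ($G{\left(a,W \right)} = -7 - 12 = -19$)
$-130 - 87 G{\left(11,5 \right)} = -130 - -1653 = -130 + 1653 = 1523$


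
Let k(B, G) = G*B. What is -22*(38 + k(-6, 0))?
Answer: -836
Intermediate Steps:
k(B, G) = B*G
-22*(38 + k(-6, 0)) = -22*(38 - 6*0) = -22*(38 + 0) = -22*38 = -836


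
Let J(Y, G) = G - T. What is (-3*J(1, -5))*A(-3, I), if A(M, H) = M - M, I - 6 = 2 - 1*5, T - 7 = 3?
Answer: 0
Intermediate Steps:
T = 10 (T = 7 + 3 = 10)
J(Y, G) = -10 + G (J(Y, G) = G - 1*10 = G - 10 = -10 + G)
I = 3 (I = 6 + (2 - 1*5) = 6 + (2 - 5) = 6 - 3 = 3)
A(M, H) = 0
(-3*J(1, -5))*A(-3, I) = -3*(-10 - 5)*0 = -3*(-15)*0 = 45*0 = 0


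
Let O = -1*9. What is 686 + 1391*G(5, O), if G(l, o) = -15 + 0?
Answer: -20179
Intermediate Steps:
O = -9
G(l, o) = -15
686 + 1391*G(5, O) = 686 + 1391*(-15) = 686 - 20865 = -20179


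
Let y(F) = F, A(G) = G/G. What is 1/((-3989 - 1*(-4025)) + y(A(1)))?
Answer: 1/37 ≈ 0.027027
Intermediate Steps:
A(G) = 1
1/((-3989 - 1*(-4025)) + y(A(1))) = 1/((-3989 - 1*(-4025)) + 1) = 1/((-3989 + 4025) + 1) = 1/(36 + 1) = 1/37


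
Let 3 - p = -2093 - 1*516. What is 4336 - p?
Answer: 1724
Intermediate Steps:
p = 2612 (p = 3 - (-2093 - 1*516) = 3 - (-2093 - 516) = 3 - 1*(-2609) = 3 + 2609 = 2612)
4336 - p = 4336 - 1*2612 = 4336 - 2612 = 1724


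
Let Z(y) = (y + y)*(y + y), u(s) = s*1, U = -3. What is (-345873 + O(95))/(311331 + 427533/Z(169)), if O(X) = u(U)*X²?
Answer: -14202357104/11856042099 ≈ -1.1979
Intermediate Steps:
u(s) = s
O(X) = -3*X²
Z(y) = 4*y² (Z(y) = (2*y)*(2*y) = 4*y²)
(-345873 + O(95))/(311331 + 427533/Z(169)) = (-345873 - 3*95²)/(311331 + 427533/((4*169²))) = (-345873 - 3*9025)/(311331 + 427533/((4*28561))) = (-345873 - 27075)/(311331 + 427533/114244) = -372948/(311331 + 427533*(1/114244)) = -372948/(311331 + 427533/114244) = -372948/35568126297/114244 = -372948*114244/35568126297 = -14202357104/11856042099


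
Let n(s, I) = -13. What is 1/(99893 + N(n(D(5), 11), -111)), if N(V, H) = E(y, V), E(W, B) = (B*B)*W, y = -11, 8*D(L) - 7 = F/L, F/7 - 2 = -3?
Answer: 1/98034 ≈ 1.0201e-5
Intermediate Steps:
F = -7 (F = 14 + 7*(-3) = 14 - 21 = -7)
D(L) = 7/8 - 7/(8*L) (D(L) = 7/8 + (-7/L)/8 = 7/8 - 7/(8*L))
E(W, B) = W*B**2 (E(W, B) = B**2*W = W*B**2)
N(V, H) = -11*V**2
1/(99893 + N(n(D(5), 11), -111)) = 1/(99893 - 11*(-13)**2) = 1/(99893 - 11*169) = 1/(99893 - 1859) = 1/98034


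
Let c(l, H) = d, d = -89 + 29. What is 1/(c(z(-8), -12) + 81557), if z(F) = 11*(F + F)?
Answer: 1/81497 ≈ 1.2270e-5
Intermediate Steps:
d = -60
z(F) = 22*F (z(F) = 11*(2*F) = 22*F)
c(l, H) = -60
1/(c(z(-8), -12) + 81557) = 1/(-60 + 81557) = 1/81497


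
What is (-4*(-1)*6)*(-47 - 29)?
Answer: -1824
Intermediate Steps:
(-4*(-1)*6)*(-47 - 29) = (4*6)*(-76) = 24*(-76) = -1824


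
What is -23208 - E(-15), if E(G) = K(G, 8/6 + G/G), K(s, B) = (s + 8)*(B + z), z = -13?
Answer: -69848/3 ≈ -23283.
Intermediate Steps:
K(s, B) = (-13 + B)*(8 + s) (K(s, B) = (s + 8)*(B - 13) = (8 + s)*(-13 + B) = (-13 + B)*(8 + s))
E(G) = -256/3 - 32*G/3 (E(G) = -104 - 13*G + 8*(8/6 + G/G) + (8/6 + G/G)*G = -104 - 13*G + 8*(8*(⅙) + 1) + (8*(⅙) + 1)*G = -104 - 13*G + 8*(4/3 + 1) + (4/3 + 1)*G = -104 - 13*G + 8*(7/3) + 7*G/3 = -104 - 13*G + 56/3 + 7*G/3 = -256/3 - 32*G/3)
-23208 - E(-15) = -23208 - (-256/3 - 32/3*(-15)) = -23208 - (-256/3 + 160) = -23208 - 1*224/3 = -23208 - 224/3 = -69848/3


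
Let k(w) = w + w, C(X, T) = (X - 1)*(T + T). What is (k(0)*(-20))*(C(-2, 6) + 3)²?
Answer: 0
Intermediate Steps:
C(X, T) = 2*T*(-1 + X) (C(X, T) = (-1 + X)*(2*T) = 2*T*(-1 + X))
k(w) = 2*w
(k(0)*(-20))*(C(-2, 6) + 3)² = ((2*0)*(-20))*(2*6*(-1 - 2) + 3)² = (0*(-20))*(2*6*(-3) + 3)² = 0*(-36 + 3)² = 0*(-33)² = 0*1089 = 0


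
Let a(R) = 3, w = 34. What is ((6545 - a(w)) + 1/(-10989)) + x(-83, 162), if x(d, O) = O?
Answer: 73670255/10989 ≈ 6704.0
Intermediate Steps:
((6545 - a(w)) + 1/(-10989)) + x(-83, 162) = ((6545 - 1*3) + 1/(-10989)) + 162 = ((6545 - 3) - 1/10989) + 162 = (6542 - 1/10989) + 162 = 71890037/10989 + 162 = 73670255/10989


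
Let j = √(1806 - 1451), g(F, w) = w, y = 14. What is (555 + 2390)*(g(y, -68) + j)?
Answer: -200260 + 2945*√355 ≈ -1.4477e+5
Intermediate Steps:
j = √355 ≈ 18.841
(555 + 2390)*(g(y, -68) + j) = (555 + 2390)*(-68 + √355) = 2945*(-68 + √355) = -200260 + 2945*√355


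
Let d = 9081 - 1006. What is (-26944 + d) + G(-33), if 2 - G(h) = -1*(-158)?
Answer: -19025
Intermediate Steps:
G(h) = -156 (G(h) = 2 - (-1)*(-158) = 2 - 1*158 = 2 - 158 = -156)
d = 8075
(-26944 + d) + G(-33) = (-26944 + 8075) - 156 = -18869 - 156 = -19025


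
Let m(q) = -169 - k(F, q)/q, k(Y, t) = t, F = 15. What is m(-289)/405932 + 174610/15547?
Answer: 35438571765/3155512402 ≈ 11.231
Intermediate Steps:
m(q) = -170 (m(q) = -169 - q/q = -169 - 1*1 = -169 - 1 = -170)
m(-289)/405932 + 174610/15547 = -170/405932 + 174610/15547 = -170*1/405932 + 174610*(1/15547) = -85/202966 + 174610/15547 = 35438571765/3155512402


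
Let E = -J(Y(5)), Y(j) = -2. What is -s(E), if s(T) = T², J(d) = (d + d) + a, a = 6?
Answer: -4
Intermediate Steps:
J(d) = 6 + 2*d (J(d) = (d + d) + 6 = 2*d + 6 = 6 + 2*d)
E = -2 (E = -(6 + 2*(-2)) = -(6 - 4) = -1*2 = -2)
-s(E) = -1*(-2)² = -1*4 = -4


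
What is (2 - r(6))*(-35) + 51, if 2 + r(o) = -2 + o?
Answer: 51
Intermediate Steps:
r(o) = -4 + o (r(o) = -2 + (-2 + o) = -4 + o)
(2 - r(6))*(-35) + 51 = (2 - (-4 + 6))*(-35) + 51 = (2 - 1*2)*(-35) + 51 = (2 - 2)*(-35) + 51 = 0*(-35) + 51 = 0 + 51 = 51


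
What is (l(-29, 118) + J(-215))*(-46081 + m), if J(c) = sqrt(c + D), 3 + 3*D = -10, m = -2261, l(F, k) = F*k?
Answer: 165426324 - 16114*I*sqrt(1974) ≈ 1.6543e+8 - 7.1594e+5*I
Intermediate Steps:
D = -13/3 (D = -1 + (1/3)*(-10) = -1 - 10/3 = -13/3 ≈ -4.3333)
J(c) = sqrt(-13/3 + c) (J(c) = sqrt(c - 13/3) = sqrt(-13/3 + c))
(l(-29, 118) + J(-215))*(-46081 + m) = (-29*118 + sqrt(-39 + 9*(-215))/3)*(-46081 - 2261) = (-3422 + sqrt(-39 - 1935)/3)*(-48342) = (-3422 + sqrt(-1974)/3)*(-48342) = (-3422 + (I*sqrt(1974))/3)*(-48342) = (-3422 + I*sqrt(1974)/3)*(-48342) = 165426324 - 16114*I*sqrt(1974)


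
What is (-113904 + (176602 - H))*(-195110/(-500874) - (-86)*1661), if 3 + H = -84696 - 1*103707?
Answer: 8982999833717728/250437 ≈ 3.5869e+10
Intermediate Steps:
H = -188406 (H = -3 + (-84696 - 1*103707) = -3 + (-84696 - 103707) = -3 - 188403 = -188406)
(-113904 + (176602 - H))*(-195110/(-500874) - (-86)*1661) = (-113904 + (176602 - 1*(-188406)))*(-195110/(-500874) - (-86)*1661) = (-113904 + (176602 + 188406))*(-195110*(-1/500874) - 1*(-142846)) = (-113904 + 365008)*(97555/250437 + 142846) = 251104*(35774021257/250437) = 8982999833717728/250437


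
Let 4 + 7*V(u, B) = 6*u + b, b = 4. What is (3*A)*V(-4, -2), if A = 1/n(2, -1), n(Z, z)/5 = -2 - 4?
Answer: 12/35 ≈ 0.34286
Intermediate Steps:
n(Z, z) = -30 (n(Z, z) = 5*(-2 - 4) = 5*(-6) = -30)
V(u, B) = 6*u/7 (V(u, B) = -4/7 + (6*u + 4)/7 = -4/7 + (4 + 6*u)/7 = -4/7 + (4/7 + 6*u/7) = 6*u/7)
A = -1/30 (A = 1/(-30) = -1/30 ≈ -0.033333)
(3*A)*V(-4, -2) = (3*(-1/30))*((6/7)*(-4)) = -⅒*(-24/7) = 12/35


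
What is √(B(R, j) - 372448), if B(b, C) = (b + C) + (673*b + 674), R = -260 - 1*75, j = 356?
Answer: 2*I*√149302 ≈ 772.79*I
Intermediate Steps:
R = -335 (R = -260 - 75 = -335)
B(b, C) = 674 + C + 674*b (B(b, C) = (C + b) + (674 + 673*b) = 674 + C + 674*b)
√(B(R, j) - 372448) = √((674 + 356 + 674*(-335)) - 372448) = √((674 + 356 - 225790) - 372448) = √(-224760 - 372448) = √(-597208) = 2*I*√149302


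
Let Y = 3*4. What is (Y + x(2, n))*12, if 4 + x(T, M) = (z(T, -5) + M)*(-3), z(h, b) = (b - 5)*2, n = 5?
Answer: 636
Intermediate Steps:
z(h, b) = -10 + 2*b (z(h, b) = (-5 + b)*2 = -10 + 2*b)
x(T, M) = 56 - 3*M (x(T, M) = -4 + ((-10 + 2*(-5)) + M)*(-3) = -4 + ((-10 - 10) + M)*(-3) = -4 + (-20 + M)*(-3) = -4 + (60 - 3*M) = 56 - 3*M)
Y = 12
(Y + x(2, n))*12 = (12 + (56 - 3*5))*12 = (12 + (56 - 15))*12 = (12 + 41)*12 = 53*12 = 636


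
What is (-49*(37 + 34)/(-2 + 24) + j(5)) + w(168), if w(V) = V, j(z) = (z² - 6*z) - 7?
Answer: -47/22 ≈ -2.1364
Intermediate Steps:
j(z) = -7 + z² - 6*z
(-49*(37 + 34)/(-2 + 24) + j(5)) + w(168) = (-49*(37 + 34)/(-2 + 24) + (-7 + 5² - 6*5)) + 168 = (-3479/22 + (-7 + 25 - 30)) + 168 = (-3479/22 - 12) + 168 = -3743/22 + 168 = -47/22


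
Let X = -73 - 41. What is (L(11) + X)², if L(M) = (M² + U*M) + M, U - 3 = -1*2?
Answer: 841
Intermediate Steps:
U = 1 (U = 3 - 1*2 = 3 - 2 = 1)
X = -114
L(M) = M² + 2*M (L(M) = (M² + 1*M) + M = (M² + M) + M = (M + M²) + M = M² + 2*M)
(L(11) + X)² = (11*(2 + 11) - 114)² = (11*13 - 114)² = (143 - 114)² = 29² = 841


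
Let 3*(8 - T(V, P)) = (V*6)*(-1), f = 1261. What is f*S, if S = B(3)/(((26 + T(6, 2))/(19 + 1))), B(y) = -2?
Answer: -25220/23 ≈ -1096.5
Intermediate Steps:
T(V, P) = 8 + 2*V (T(V, P) = 8 - V*6*(-1)/3 = 8 - 6*V*(-1)/3 = 8 - (-2)*V = 8 + 2*V)
S = -20/23 (S = -2*(19 + 1)/(26 + (8 + 2*6)) = -2*20/(26 + (8 + 12)) = -2*20/(26 + 20) = -2/(46*(1/20)) = -2/23/10 = -2*10/23 = -20/23 ≈ -0.86957)
f*S = 1261*(-20/23) = -25220/23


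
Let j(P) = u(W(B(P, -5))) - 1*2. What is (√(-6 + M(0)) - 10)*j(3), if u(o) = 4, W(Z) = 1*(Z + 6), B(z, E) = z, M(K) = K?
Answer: -20 + 2*I*√6 ≈ -20.0 + 4.899*I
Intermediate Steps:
W(Z) = 6 + Z (W(Z) = 1*(6 + Z) = 6 + Z)
j(P) = 2 (j(P) = 4 - 1*2 = 4 - 2 = 2)
(√(-6 + M(0)) - 10)*j(3) = (√(-6 + 0) - 10)*2 = (√(-6) - 10)*2 = (I*√6 - 10)*2 = (-10 + I*√6)*2 = -20 + 2*I*√6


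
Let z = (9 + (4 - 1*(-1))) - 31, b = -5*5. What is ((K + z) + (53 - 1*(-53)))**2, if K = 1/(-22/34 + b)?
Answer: 1504431369/190096 ≈ 7914.1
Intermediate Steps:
b = -25
z = -17 (z = (9 + (4 + 1)) - 31 = (9 + 5) - 31 = 14 - 31 = -17)
K = -17/436 (K = 1/(-22/34 - 25) = 1/(-22*1/34 - 25) = 1/(-11/17 - 25) = 1/(-436/17) = -17/436 ≈ -0.038991)
((K + z) + (53 - 1*(-53)))**2 = ((-17/436 - 17) + (53 - 1*(-53)))**2 = (-7429/436 + (53 + 53))**2 = (-7429/436 + 106)**2 = (38787/436)**2 = 1504431369/190096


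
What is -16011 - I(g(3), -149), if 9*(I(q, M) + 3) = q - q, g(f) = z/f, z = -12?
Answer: -16008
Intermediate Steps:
g(f) = -12/f
I(q, M) = -3 (I(q, M) = -3 + (q - q)/9 = -3 + (⅑)*0 = -3 + 0 = -3)
-16011 - I(g(3), -149) = -16011 - 1*(-3) = -16011 + 3 = -16008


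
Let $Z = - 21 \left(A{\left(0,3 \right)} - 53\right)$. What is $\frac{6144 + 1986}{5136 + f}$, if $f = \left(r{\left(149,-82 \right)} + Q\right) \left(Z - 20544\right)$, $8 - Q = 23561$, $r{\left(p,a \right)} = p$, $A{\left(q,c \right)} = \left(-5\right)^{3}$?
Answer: $\frac{271}{13111092} \approx 2.067 \cdot 10^{-5}$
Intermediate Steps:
$A{\left(q,c \right)} = -125$
$Q = -23553$ ($Q = 8 - 23561 = -23553$)
$Z = 3738$ ($Z = - 21 \left(-125 - 53\right) = \left(-21\right) \left(-178\right) = 3738$)
$f = 393327624$ ($f = \left(149 - 23553\right) \left(3738 - 20544\right) = \left(-23404\right) \left(-16806\right) = 393327624$)
$\frac{6144 + 1986}{5136 + f} = \frac{6144 + 1986}{5136 + 393327624} = \frac{8130}{393332760} = 8130 \cdot \frac{1}{393332760} = \frac{271}{13111092}$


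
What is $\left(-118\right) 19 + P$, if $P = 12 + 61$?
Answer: $-2169$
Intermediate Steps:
$P = 73$
$\left(-118\right) 19 + P = \left(-118\right) 19 + 73 = -2242 + 73 = -2169$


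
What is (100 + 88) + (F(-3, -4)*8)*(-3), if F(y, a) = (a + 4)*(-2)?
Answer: 188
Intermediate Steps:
F(y, a) = -8 - 2*a (F(y, a) = (4 + a)*(-2) = -8 - 2*a)
(100 + 88) + (F(-3, -4)*8)*(-3) = (100 + 88) + ((-8 - 2*(-4))*8)*(-3) = 188 + ((-8 + 8)*8)*(-3) = 188 + (0*8)*(-3) = 188 + 0*(-3) = 188 + 0 = 188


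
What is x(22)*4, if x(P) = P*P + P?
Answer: 2024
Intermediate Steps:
x(P) = P + P**2 (x(P) = P**2 + P = P + P**2)
x(22)*4 = (22*(1 + 22))*4 = (22*23)*4 = 506*4 = 2024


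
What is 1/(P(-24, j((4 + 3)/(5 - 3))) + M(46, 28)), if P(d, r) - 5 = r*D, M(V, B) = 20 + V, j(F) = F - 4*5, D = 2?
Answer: 1/38 ≈ 0.026316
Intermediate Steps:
j(F) = -20 + F (j(F) = F - 20 = -20 + F)
P(d, r) = 5 + 2*r (P(d, r) = 5 + r*2 = 5 + 2*r)
1/(P(-24, j((4 + 3)/(5 - 3))) + M(46, 28)) = 1/((5 + 2*(-20 + (4 + 3)/(5 - 3))) + (20 + 46)) = 1/((5 + 2*(-20 + 7/2)) + 66) = 1/((5 + 2*(-33/2)) + 66) = 1/((5 - 33) + 66) = 1/(-28 + 66) = 1/38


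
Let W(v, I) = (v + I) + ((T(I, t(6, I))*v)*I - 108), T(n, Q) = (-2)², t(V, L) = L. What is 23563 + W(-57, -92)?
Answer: 44282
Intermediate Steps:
T(n, Q) = 4
W(v, I) = -108 + I + v + 4*I*v (W(v, I) = (v + I) + ((4*v)*I - 108) = (I + v) + (4*I*v - 108) = (I + v) + (-108 + 4*I*v) = -108 + I + v + 4*I*v)
23563 + W(-57, -92) = 23563 + (-108 - 92 - 57 + 4*(-92)*(-57)) = 23563 + (-108 - 92 - 57 + 20976) = 23563 + 20719 = 44282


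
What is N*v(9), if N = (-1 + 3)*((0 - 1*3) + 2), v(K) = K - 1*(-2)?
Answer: -22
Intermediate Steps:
v(K) = 2 + K (v(K) = K + 2 = 2 + K)
N = -2 (N = 2*((0 - 3) + 2) = 2*(-3 + 2) = 2*(-1) = -2)
N*v(9) = -2*(2 + 9) = -2*11 = -22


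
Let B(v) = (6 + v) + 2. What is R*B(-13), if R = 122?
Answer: -610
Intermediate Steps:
B(v) = 8 + v
R*B(-13) = 122*(8 - 13) = 122*(-5) = -610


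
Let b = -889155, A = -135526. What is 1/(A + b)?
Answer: -1/1024681 ≈ -9.7591e-7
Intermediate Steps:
1/(A + b) = 1/(-135526 - 889155) = 1/(-1024681) = -1/1024681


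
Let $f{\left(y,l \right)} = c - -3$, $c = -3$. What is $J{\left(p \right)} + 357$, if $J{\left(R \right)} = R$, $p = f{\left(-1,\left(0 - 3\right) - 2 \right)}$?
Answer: $357$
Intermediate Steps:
$f{\left(y,l \right)} = 0$ ($f{\left(y,l \right)} = -3 - -3 = -3 + 3 = 0$)
$p = 0$
$J{\left(p \right)} + 357 = 0 + 357 = 357$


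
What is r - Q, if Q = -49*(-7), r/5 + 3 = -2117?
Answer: -10943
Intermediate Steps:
r = -10600 (r = -15 + 5*(-2117) = -15 - 10585 = -10600)
Q = 343
r - Q = -10600 - 1*343 = -10600 - 343 = -10943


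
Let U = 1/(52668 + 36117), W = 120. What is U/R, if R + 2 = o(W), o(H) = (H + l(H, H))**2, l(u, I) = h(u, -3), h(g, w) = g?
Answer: 1/5113838430 ≈ 1.9555e-10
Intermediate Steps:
l(u, I) = u
o(H) = 4*H**2 (o(H) = (H + H)**2 = (2*H)**2 = 4*H**2)
R = 57598 (R = -2 + 4*120**2 = -2 + 4*14400 = -2 + 57600 = 57598)
U = 1/88785 ≈ 1.1263e-5
U/R = (1/88785)/57598 = (1/88785)*(1/57598) = 1/5113838430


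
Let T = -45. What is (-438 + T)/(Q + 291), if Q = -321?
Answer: 161/10 ≈ 16.100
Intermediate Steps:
(-438 + T)/(Q + 291) = (-438 - 45)/(-321 + 291) = -483/(-30) = -483*(-1/30) = 161/10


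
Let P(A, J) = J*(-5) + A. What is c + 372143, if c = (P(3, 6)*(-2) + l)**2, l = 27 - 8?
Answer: 377472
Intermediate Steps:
P(A, J) = A - 5*J (P(A, J) = -5*J + A = A - 5*J)
l = 19
c = 5329 (c = ((3 - 5*6)*(-2) + 19)**2 = ((3 - 30)*(-2) + 19)**2 = (-27*(-2) + 19)**2 = (54 + 19)**2 = 73**2 = 5329)
c + 372143 = 5329 + 372143 = 377472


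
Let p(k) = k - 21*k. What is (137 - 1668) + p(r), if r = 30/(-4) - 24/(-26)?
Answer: -18193/13 ≈ -1399.5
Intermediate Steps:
r = -171/26 (r = 30*(-¼) - 24*(-1/26) = -15/2 + 12/13 = -171/26 ≈ -6.5769)
p(k) = -20*k
(137 - 1668) + p(r) = (137 - 1668) - 20*(-171/26) = -1531 + 1710/13 = -18193/13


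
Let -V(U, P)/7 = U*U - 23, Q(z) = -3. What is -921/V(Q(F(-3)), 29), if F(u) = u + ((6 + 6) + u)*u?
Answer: -921/98 ≈ -9.3980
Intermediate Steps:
F(u) = u + u*(12 + u) (F(u) = u + (12 + u)*u = u + u*(12 + u))
V(U, P) = 161 - 7*U² (V(U, P) = -7*(U*U - 23) = -7*(U² - 23) = -7*(-23 + U²) = 161 - 7*U²)
-921/V(Q(F(-3)), 29) = -921/(161 - 7*(-3)²) = -921/(161 - 7*9) = -921/(161 - 63) = -921/98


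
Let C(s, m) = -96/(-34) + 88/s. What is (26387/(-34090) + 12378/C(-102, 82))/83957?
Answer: 537940708/7155235325 ≈ 0.075181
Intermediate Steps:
C(s, m) = 48/17 + 88/s (C(s, m) = -96*(-1/34) + 88/s = 48/17 + 88/s)
(26387/(-34090) + 12378/C(-102, 82))/83957 = (26387/(-34090) + 12378/(48/17 + 88/(-102)))/83957 = (26387*(-1/34090) + 12378/(48/17 + 88*(-1/102)))*(1/83957) = (-26387/34090 + 12378/(48/17 - 44/51))*(1/83957) = (-26387/34090 + 12378/(100/51))*(1/83957) = (-26387/34090 + 12378*(51/100))*(1/83957) = (-26387/34090 + 315639/50)*(1/83957) = (537940708/85225)*(1/83957) = 537940708/7155235325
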